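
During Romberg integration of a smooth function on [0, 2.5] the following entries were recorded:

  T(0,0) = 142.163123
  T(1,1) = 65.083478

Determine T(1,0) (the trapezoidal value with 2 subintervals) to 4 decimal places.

From T(1,1) = (4·T(1,0) − T(0,0))/3, solve for T(1,0):
4·T(1,0) = 3·65.083478 + 142.163123 = 337.413557
T(1,0) = 84.353389

84.3534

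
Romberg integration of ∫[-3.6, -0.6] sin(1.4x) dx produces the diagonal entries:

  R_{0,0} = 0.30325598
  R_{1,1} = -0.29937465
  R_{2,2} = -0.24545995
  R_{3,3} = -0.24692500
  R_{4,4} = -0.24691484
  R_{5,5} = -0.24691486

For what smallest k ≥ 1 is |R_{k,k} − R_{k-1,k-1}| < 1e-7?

k = 5

|R_{1,1} − R_{0,0}| = 0.60263063 ≥ 1e-7
|R_{2,2} − R_{1,1}| = 0.05391470 ≥ 1e-7
|R_{3,3} − R_{2,2}| = 0.00146505 ≥ 1e-7
|R_{4,4} − R_{3,3}| = 0.00001016 ≥ 1e-7
|R_{5,5} − R_{4,4}| = 0.00000002 < 1e-7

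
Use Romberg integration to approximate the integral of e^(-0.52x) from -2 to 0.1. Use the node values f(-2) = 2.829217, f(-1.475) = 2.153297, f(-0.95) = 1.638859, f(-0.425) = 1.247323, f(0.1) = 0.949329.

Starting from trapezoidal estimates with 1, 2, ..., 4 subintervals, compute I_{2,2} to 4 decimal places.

I_{0,0} (trapezoid, 1 panel, h=2.1000): 3.967473
I_{1,0} (trapezoid, 2 panels, h=1.0500): 3.704539
I_{2,0} (trapezoid, 4 panels, h=0.5250): 3.637595
I_{1,1} = 3.704539 + (3.704539 − 3.967473)/3 = 3.616894
I_{2,1} = 3.637595 + (3.637595 − 3.704539)/3 = 3.615280
I_{2,2} = 3.615280 + (3.615280 − 3.616894)/15 = 3.615172

3.6152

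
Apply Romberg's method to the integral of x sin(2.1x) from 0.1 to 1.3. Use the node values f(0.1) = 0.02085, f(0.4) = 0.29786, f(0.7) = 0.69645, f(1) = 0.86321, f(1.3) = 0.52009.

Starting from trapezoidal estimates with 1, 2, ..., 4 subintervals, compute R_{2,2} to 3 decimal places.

0.657

R_{0,0} (trapezoid, 1 panel, h=1.2000): 0.32456
R_{1,0} (trapezoid, 2 panels, h=0.6000): 0.58015
R_{2,0} (trapezoid, 4 panels, h=0.3000): 0.63840
R_{1,1} = 0.58015 + (0.58015 − 0.32456)/3 = 0.66535
R_{2,1} = 0.63840 + (0.63840 − 0.58015)/3 = 0.65782
R_{2,2} = 0.65782 + (0.65782 − 0.66535)/15 = 0.65732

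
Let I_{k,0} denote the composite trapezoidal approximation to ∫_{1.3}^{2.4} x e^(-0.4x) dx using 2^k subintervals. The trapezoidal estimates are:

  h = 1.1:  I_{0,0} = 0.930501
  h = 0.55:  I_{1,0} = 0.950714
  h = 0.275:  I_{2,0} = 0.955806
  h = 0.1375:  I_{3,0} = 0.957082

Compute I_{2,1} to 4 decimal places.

I_{2,1} = (4·0.955806 − 0.950714) / 3 = 0.957503

0.9575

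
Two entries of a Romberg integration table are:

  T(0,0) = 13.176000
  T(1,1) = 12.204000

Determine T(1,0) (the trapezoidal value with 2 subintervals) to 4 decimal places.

12.4470

From T(1,1) = (4·T(1,0) − T(0,0))/3, solve for T(1,0):
4·T(1,0) = 3·12.204000 + 13.176000 = 49.788000
T(1,0) = 12.447000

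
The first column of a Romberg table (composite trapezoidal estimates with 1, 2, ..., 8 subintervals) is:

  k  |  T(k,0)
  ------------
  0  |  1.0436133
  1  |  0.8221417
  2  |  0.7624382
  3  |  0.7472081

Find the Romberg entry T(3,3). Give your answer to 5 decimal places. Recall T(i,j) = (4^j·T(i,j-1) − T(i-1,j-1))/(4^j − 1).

Richardson extrapolation on the trapezoidal column (denominator 4−1=3):
T(1,1) = (4·0.8221417 − 1.0436133) / 3 = 0.7483178
T(2,1) = 0.7624382 + (0.7624382 − 0.8221417)/3 = 0.7425370
T(3,1) = 0.7472081 + (0.7472081 − 0.7624382)/3 = 0.7421314
T(2,2) = (16·0.7425370 − 0.7483178) / 15 = 0.7421516
T(3,2) = (16·0.7421314 − 0.7425370) / 15 = 0.7421044
T(3,3) = (64·0.7421044 − 0.7421516) / 63 = 0.7421037
(Column j=1 coincides with Simpson's rule on the same nodes.)

0.74210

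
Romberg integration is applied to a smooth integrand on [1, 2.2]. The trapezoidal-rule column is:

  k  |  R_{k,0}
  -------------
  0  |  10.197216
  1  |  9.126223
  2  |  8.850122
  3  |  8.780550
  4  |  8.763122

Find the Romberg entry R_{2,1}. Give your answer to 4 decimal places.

R_{2,1} = (4·8.850122 − 9.126223) / 3 = 8.758088

8.7581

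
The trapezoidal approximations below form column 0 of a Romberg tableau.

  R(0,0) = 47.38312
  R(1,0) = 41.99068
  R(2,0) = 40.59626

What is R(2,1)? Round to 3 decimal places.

Richardson extrapolation on the trapezoidal column (denominator 4−1=3):
R(2,1) = (4·40.59626 − 41.99068) / 3 = 40.13145

40.131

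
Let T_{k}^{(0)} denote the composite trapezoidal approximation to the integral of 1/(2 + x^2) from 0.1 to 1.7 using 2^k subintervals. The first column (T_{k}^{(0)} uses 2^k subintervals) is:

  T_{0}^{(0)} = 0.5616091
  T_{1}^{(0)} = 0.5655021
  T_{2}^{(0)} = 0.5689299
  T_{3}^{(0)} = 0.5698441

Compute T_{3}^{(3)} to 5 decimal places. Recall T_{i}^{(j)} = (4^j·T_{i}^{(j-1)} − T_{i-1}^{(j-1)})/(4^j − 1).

0.57015

Richardson extrapolation on the trapezoidal column (denominator 4−1=3):
T_{1}^{(1)} = (4·0.5655021 − 0.5616091) / 3 = 0.5667998
T_{2}^{(1)} = (4·0.5689299 − 0.5655021) / 3 = 0.5700725
T_{3}^{(1)} = (4·0.5698441 − 0.5689299) / 3 = 0.5701488
T_{2}^{(2)} = 0.5700725 + (0.5700725 − 0.5667998)/15 = 0.5702907
T_{3}^{(2)} = 0.5701488 + (0.5701488 − 0.5700725)/15 = 0.5701539
T_{3}^{(3)} = 0.5701539 + (0.5701539 − 0.5702907)/63 = 0.5701517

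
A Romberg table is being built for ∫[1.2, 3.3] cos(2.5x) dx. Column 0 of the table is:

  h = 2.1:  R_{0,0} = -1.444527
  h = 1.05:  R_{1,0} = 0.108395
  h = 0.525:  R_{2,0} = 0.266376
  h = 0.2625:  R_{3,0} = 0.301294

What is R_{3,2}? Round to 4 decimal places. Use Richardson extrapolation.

0.3125

R_{2,1} = 0.266376 + (0.266376 − 0.108395)/3 = 0.319036
R_{3,1} = (4·0.301294 − 0.266376) / 3 = 0.312933
R_{3,2} = (16·0.312933 − 0.319036) / 15 = 0.312526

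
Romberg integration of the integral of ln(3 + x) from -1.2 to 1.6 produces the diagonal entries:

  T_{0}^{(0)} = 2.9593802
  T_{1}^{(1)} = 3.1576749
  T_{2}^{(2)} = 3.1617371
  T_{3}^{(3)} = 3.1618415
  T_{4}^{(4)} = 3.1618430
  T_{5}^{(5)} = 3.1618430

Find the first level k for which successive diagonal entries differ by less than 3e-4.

k = 3

|T_{1}^{(1)} − T_{0}^{(0)}| = 0.1982947 ≥ 3e-4
|T_{2}^{(2)} − T_{1}^{(1)}| = 0.0040622 ≥ 3e-4
|T_{3}^{(3)} − T_{2}^{(2)}| = 0.0001044 < 3e-4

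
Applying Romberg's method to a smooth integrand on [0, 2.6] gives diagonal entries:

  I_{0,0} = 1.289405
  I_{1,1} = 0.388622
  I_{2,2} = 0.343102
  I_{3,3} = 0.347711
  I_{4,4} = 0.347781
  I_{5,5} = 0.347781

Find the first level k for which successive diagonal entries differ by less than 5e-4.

k = 4

|I_{1,1} − I_{0,0}| = 0.900783 ≥ 5e-4
|I_{2,2} − I_{1,1}| = 0.045520 ≥ 5e-4
|I_{3,3} − I_{2,2}| = 0.004609 ≥ 5e-4
|I_{4,4} − I_{3,3}| = 0.000070 < 5e-4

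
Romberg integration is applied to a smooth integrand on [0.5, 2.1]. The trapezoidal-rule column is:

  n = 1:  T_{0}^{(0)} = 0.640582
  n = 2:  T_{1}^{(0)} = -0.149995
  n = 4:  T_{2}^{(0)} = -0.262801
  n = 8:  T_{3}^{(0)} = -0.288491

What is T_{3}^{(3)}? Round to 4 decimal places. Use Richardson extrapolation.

Richardson extrapolation on the trapezoidal column (denominator 4−1=3):
T_{1}^{(1)} = -0.149995 + (-0.149995 − 0.640582)/3 = -0.413521
T_{2}^{(1)} = (4·(-0.262801) − (-0.149995)) / 3 = -0.300403
T_{3}^{(1)} = -0.288491 + (-0.288491 − (-0.262801))/3 = -0.297054
T_{2}^{(2)} = (16·(-0.300403) − (-0.413521)) / 15 = -0.292862
T_{3}^{(2)} = (16·(-0.297054) − (-0.300403)) / 15 = -0.296831
T_{3}^{(3)} = -0.296831 + (-0.296831 − (-0.292862))/63 = -0.296894
(Column j=1 coincides with Simpson's rule on the same nodes.)

-0.2969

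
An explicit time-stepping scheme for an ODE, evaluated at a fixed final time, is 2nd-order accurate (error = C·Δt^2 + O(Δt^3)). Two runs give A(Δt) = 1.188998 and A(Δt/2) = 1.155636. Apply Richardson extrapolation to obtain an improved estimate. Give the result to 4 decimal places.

Extrapolated value = (4·A(Δt/2) − A(Δt)) / (4 − 1)
= (4·1.155636 − 1.188998) / 3
= 3.433546 / 3 = 1.144515

1.1445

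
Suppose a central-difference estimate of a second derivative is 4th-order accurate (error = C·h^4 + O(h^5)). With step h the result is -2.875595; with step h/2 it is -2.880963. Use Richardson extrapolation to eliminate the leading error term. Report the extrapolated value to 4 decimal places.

-2.8813

The leading error scales as h^4; refining by a factor of 2 reduces it by 2^4 = 16.
Extrapolated value = (16·A(h/2) − A(h)) / (16 − 1)
= (16·(-2.880963) − (-2.875595)) / 15
= -43.219813 / 15 = -2.881321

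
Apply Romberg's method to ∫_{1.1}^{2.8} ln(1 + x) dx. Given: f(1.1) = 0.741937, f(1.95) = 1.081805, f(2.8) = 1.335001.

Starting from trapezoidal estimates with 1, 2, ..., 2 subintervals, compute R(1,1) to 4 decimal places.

R(0,0) (trapezoid, 1 panel, h=1.7000): 1.765397
R(1,0) (trapezoid, 2 panels, h=0.8500): 1.802233
R(1,1) = 1.802233 + (1.802233 − 1.765397)/3 = 1.814512

1.8145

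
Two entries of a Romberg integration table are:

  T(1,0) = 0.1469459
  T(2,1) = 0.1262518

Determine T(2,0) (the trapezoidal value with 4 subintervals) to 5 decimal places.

From T(2,1) = (4·T(2,0) − T(1,0))/3, solve for T(2,0):
4·T(2,0) = 3·0.1262518 + 0.1469459 = 0.5257013
T(2,0) = 0.1314253

0.13143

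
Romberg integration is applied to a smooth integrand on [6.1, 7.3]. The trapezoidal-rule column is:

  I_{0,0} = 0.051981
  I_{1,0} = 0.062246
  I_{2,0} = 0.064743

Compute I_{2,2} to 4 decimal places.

0.0656

Richardson extrapolation on the trapezoidal column (denominator 4−1=3):
I_{1,1} = 0.062246 + (0.062246 − 0.051981)/3 = 0.065668
I_{2,1} = 0.064743 + (0.064743 − 0.062246)/3 = 0.065575
I_{2,2} = 0.065575 + (0.065575 − 0.065668)/15 = 0.065569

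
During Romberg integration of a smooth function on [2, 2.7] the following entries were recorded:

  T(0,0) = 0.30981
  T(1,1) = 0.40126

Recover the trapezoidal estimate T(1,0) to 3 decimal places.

0.378

From T(1,1) = (4·T(1,0) − T(0,0))/3, solve for T(1,0):
4·T(1,0) = 3·0.40126 + 0.30981 = 1.51359
T(1,0) = 0.37840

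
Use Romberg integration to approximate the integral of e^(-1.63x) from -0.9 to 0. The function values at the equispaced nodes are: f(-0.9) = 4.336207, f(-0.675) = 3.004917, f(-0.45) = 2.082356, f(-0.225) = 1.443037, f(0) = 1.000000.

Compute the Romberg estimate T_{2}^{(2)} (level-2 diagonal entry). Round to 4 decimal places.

2.0468

T_{0}^{(0)} (trapezoid, 1 panel, h=0.9000): 2.401293
T_{1}^{(0)} (trapezoid, 2 panels, h=0.4500): 2.137707
T_{2}^{(0)} (trapezoid, 4 panels, h=0.2250): 2.069643
T_{1}^{(1)} = 2.137707 + (2.137707 − 2.401293)/3 = 2.049845
T_{2}^{(1)} = 2.069643 + (2.069643 − 2.137707)/3 = 2.046955
T_{2}^{(2)} = 2.046955 + (2.046955 − 2.049845)/15 = 2.046762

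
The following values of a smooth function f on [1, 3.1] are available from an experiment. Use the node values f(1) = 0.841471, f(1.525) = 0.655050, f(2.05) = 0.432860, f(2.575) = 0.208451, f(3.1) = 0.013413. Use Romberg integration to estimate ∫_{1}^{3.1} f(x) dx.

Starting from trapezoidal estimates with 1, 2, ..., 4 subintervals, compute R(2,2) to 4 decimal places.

R(0,0) (trapezoid, 1 panel, h=2.1000): 0.897628
R(1,0) (trapezoid, 2 panels, h=1.0500): 0.903317
R(2,0) (trapezoid, 4 panels, h=0.5250): 0.904997
R(1,1) = 0.903317 + (0.903317 − 0.897628)/3 = 0.905213
R(2,1) = 0.904997 + (0.904997 − 0.903317)/3 = 0.905557
R(2,2) = 0.905557 + (0.905557 − 0.905213)/15 = 0.905580

0.9056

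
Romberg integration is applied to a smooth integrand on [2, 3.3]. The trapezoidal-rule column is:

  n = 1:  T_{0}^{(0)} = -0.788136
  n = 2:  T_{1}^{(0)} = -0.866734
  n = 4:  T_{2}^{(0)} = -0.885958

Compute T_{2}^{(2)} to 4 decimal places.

Richardson extrapolation on the trapezoidal column (denominator 4−1=3):
T_{1}^{(1)} = -0.866734 + (-0.866734 − (-0.788136))/3 = -0.892933
T_{2}^{(1)} = -0.885958 + (-0.885958 − (-0.866734))/3 = -0.892366
T_{2}^{(2)} = -0.892366 + (-0.892366 − (-0.892933))/15 = -0.892328

-0.8923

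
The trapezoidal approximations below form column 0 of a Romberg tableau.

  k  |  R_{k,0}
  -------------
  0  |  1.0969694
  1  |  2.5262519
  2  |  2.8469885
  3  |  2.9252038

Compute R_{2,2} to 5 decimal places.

2.95065

R_{1,1} = (4·2.5262519 − 1.0969694) / 3 = 3.0026794
R_{2,1} = (4·2.8469885 − 2.5262519) / 3 = 2.9539007
R_{2,2} = 2.9539007 + (2.9539007 − 3.0026794)/15 = 2.9506488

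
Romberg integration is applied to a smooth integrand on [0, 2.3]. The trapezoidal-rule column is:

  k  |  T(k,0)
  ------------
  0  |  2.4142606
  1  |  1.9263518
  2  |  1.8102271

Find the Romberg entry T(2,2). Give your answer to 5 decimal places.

Richardson extrapolation on the trapezoidal column (denominator 4−1=3):
T(1,1) = (4·1.9263518 − 2.4142606) / 3 = 1.7637155
T(2,1) = (4·1.8102271 − 1.9263518) / 3 = 1.7715189
T(2,2) = (16·1.7715189 − 1.7637155) / 15 = 1.7720391

1.77204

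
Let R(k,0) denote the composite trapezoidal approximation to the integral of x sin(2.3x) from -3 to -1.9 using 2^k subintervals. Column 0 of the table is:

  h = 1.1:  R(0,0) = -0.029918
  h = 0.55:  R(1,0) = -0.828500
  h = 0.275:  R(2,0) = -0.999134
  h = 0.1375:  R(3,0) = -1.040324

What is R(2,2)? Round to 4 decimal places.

-1.0534

Richardson extrapolation on the trapezoidal column (denominator 4−1=3):
R(1,1) = -0.828500 + (-0.828500 − (-0.029918))/3 = -1.094694
R(2,1) = (4·(-0.999134) − (-0.828500)) / 3 = -1.056012
R(2,2) = -1.056012 + (-1.056012 − (-1.094694))/15 = -1.053433
(Column j=1 coincides with Simpson's rule on the same nodes.)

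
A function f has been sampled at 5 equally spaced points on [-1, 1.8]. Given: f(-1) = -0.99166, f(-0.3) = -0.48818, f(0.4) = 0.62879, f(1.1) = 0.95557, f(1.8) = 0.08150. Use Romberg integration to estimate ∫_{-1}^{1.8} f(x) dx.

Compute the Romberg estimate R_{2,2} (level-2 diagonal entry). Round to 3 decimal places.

0.502

R_{0,0} (trapezoid, 1 panel, h=2.8000): -1.27422
R_{1,0} (trapezoid, 2 panels, h=1.4000): 0.24319
R_{2,0} (trapezoid, 4 panels, h=0.7000): 0.44877
R_{1,1} = 0.24319 + (0.24319 − (-1.27422))/3 = 0.74899
R_{2,1} = 0.44877 + (0.44877 − 0.24319)/3 = 0.51730
R_{2,2} = 0.51730 + (0.51730 − 0.74899)/15 = 0.50185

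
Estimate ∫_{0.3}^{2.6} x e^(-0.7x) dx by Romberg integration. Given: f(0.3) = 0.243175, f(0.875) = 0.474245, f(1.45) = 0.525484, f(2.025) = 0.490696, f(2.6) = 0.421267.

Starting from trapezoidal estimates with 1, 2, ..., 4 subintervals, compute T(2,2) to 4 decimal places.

T(0,0) (trapezoid, 1 panel, h=2.3000): 0.764108
T(1,0) (trapezoid, 2 panels, h=1.1500): 0.986361
T(2,0) (trapezoid, 4 panels, h=0.5750): 1.048021
T(1,1) = 0.986361 + (0.986361 − 0.764108)/3 = 1.060445
T(2,1) = 1.048021 + (1.048021 − 0.986361)/3 = 1.068574
T(2,2) = 1.068574 + (1.068574 − 1.060445)/15 = 1.069116

1.0691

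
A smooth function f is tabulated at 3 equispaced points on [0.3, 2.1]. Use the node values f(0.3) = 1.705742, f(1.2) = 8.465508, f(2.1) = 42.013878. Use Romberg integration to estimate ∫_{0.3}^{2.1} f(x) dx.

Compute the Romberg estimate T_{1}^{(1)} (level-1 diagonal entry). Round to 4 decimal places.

23.2745

T_{0}^{(0)} (trapezoid, 1 panel, h=1.8000): 39.347658
T_{1}^{(0)} (trapezoid, 2 panels, h=0.9000): 27.292786
T_{1}^{(1)} = 27.292786 + (27.292786 − 39.347658)/3 = 23.274495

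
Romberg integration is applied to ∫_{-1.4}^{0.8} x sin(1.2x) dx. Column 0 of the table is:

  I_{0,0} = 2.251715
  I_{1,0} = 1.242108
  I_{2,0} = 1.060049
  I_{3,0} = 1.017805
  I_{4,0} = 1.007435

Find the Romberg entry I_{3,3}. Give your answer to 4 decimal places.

I_{1,1} = 1.242108 + (1.242108 − 2.251715)/3 = 0.905572
I_{2,1} = (4·1.060049 − 1.242108) / 3 = 0.999363
I_{3,1} = 1.017805 + (1.017805 − 1.060049)/3 = 1.003724
I_{2,2} = 0.999363 + (0.999363 − 0.905572)/15 = 1.005616
I_{3,2} = 1.003724 + (1.003724 − 0.999363)/15 = 1.004015
I_{3,3} = 1.004015 + (1.004015 − 1.005616)/63 = 1.003990

1.0040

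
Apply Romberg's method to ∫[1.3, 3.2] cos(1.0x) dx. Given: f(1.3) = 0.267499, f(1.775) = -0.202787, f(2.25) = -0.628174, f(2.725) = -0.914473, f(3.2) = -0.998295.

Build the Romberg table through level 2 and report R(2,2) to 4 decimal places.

R(0,0) (trapezoid, 1 panel, h=1.9000): -0.694256
R(1,0) (trapezoid, 2 panels, h=0.9500): -0.943893
R(2,0) (trapezoid, 4 panels, h=0.4750): -1.002645
R(1,1) = -0.943893 + (-0.943893 − (-0.694256))/3 = -1.027105
R(2,1) = -1.002645 + (-1.002645 − (-0.943893))/3 = -1.022229
R(2,2) = -1.022229 + (-1.022229 − (-1.027105))/15 = -1.021904

-1.0219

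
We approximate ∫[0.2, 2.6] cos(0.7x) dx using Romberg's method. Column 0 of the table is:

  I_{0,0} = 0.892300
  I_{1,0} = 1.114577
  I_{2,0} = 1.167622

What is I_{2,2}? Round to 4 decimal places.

1.1851

I_{1,1} = 1.114577 + (1.114577 − 0.892300)/3 = 1.188669
I_{2,1} = 1.167622 + (1.167622 − 1.114577)/3 = 1.185304
I_{2,2} = (16·1.185304 − 1.188669) / 15 = 1.185080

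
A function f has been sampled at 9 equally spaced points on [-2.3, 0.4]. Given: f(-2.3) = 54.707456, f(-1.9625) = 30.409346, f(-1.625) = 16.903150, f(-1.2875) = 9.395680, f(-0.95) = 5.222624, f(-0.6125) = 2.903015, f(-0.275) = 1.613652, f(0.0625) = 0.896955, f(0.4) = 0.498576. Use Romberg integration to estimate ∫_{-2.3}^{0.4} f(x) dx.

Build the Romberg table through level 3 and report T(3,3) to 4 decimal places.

T(0,0) (trapezoid, 1 panel, h=2.7000): 74.528143
T(1,0) (trapezoid, 2 panels, h=1.3500): 44.314614
T(2,0) (trapezoid, 4 panels, h=0.6750): 34.656148
T(3,0) (trapezoid, 8 panels, h=0.3375): 32.044760
T(1,1) = 44.314614 + (44.314614 − 74.528143)/3 = 34.243438
T(2,1) = 34.656148 + (34.656148 − 44.314614)/3 = 31.436659
T(3,1) = 32.044760 + (32.044760 − 34.656148)/3 = 31.174297
T(2,2) = 31.436659 + (31.436659 − 34.243438)/15 = 31.249540
T(3,2) = 31.174297 + (31.174297 − 31.436659)/15 = 31.156806
T(3,3) = 31.156806 + (31.156806 − 31.249540)/63 = 31.155334

31.1553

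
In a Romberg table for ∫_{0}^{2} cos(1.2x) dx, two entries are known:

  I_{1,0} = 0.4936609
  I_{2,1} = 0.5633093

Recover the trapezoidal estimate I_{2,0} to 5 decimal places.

From I_{2,1} = (4·I_{2,0} − I_{1,0})/3, solve for I_{2,0}:
4·I_{2,0} = 3·0.5633093 + 0.4936609 = 2.1835888
I_{2,0} = 0.5458972

0.54590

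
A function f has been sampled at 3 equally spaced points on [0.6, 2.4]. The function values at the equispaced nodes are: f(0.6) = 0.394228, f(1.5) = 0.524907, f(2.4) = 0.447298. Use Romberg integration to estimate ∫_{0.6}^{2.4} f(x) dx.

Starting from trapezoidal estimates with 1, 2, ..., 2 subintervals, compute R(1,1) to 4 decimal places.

0.8823

R(0,0) (trapezoid, 1 panel, h=1.8000): 0.757373
R(1,0) (trapezoid, 2 panels, h=0.9000): 0.851103
R(1,1) = 0.851103 + (0.851103 − 0.757373)/3 = 0.882346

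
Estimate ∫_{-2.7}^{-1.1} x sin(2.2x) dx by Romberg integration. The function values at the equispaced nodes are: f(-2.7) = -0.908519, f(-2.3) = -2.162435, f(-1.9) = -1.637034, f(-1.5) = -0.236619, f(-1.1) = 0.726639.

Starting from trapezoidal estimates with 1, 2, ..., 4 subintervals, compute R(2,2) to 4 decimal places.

-1.7367

R(0,0) (trapezoid, 1 panel, h=1.6000): -0.145504
R(1,0) (trapezoid, 2 panels, h=0.8000): -1.382379
R(2,0) (trapezoid, 4 panels, h=0.4000): -1.650811
R(1,1) = -1.382379 + (-1.382379 − (-0.145504))/3 = -1.794671
R(2,1) = -1.650811 + (-1.650811 − (-1.382379))/3 = -1.740288
R(2,2) = -1.740288 + (-1.740288 − (-1.794671))/15 = -1.736662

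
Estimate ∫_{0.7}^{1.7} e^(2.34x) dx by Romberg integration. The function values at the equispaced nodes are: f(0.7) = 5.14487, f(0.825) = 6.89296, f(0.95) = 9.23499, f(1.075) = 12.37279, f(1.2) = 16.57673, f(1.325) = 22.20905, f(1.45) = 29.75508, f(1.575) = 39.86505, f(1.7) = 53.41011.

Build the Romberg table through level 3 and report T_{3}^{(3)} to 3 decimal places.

20.626

T_{0}^{(0)} (trapezoid, 1 panel, h=1.0000): 29.27749
T_{1}^{(0)} (trapezoid, 2 panels, h=0.5000): 22.92711
T_{2}^{(0)} (trapezoid, 4 panels, h=0.2500): 21.21107
T_{3}^{(0)} (trapezoid, 8 panels, h=0.1250): 20.77302
T_{1}^{(1)} = 22.92711 + (22.92711 − 29.27749)/3 = 20.81032
T_{2}^{(1)} = 21.21107 + (21.21107 − 22.92711)/3 = 20.63906
T_{3}^{(1)} = 20.77302 + (20.77302 − 21.21107)/3 = 20.62700
T_{2}^{(2)} = 20.63906 + (20.63906 − 20.81032)/15 = 20.62764
T_{3}^{(2)} = 20.62700 + (20.62700 − 20.63906)/15 = 20.62620
T_{3}^{(3)} = 20.62620 + (20.62620 − 20.62764)/63 = 20.62618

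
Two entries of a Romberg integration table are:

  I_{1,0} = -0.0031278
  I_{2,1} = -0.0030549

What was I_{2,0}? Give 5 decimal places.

From I_{2,1} = (4·I_{2,0} − I_{1,0})/3, solve for I_{2,0}:
4·I_{2,0} = 3·(-0.0030549) + (-0.0031278) = -0.0122925
I_{2,0} = -0.0030731

-0.00307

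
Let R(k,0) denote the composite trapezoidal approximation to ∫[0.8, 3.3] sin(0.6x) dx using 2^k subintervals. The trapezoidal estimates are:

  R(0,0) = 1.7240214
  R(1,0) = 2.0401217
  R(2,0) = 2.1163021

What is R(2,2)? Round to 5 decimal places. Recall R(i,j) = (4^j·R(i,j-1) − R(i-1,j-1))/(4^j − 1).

2.14144

Richardson extrapolation on the trapezoidal column (denominator 4−1=3):
R(1,1) = (4·2.0401217 − 1.7240214) / 3 = 2.1454885
R(2,1) = 2.1163021 + (2.1163021 − 2.0401217)/3 = 2.1416956
R(2,2) = (16·2.1416956 − 2.1454885) / 15 = 2.1414427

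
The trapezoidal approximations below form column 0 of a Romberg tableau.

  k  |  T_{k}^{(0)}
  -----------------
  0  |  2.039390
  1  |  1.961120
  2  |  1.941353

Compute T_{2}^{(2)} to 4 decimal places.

T_{1}^{(1)} = 1.961120 + (1.961120 − 2.039390)/3 = 1.935030
T_{2}^{(1)} = 1.941353 + (1.941353 − 1.961120)/3 = 1.934764
T_{2}^{(2)} = 1.934764 + (1.934764 − 1.935030)/15 = 1.934746

1.9347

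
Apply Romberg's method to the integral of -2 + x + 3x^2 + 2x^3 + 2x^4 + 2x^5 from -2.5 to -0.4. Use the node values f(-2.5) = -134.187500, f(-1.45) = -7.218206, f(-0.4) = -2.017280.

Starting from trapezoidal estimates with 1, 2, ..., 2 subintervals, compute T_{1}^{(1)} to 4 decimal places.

-57.7772

T_{0}^{(0)} (trapezoid, 1 panel, h=2.1000): -143.015019
T_{1}^{(0)} (trapezoid, 2 panels, h=1.0500): -79.086626
T_{1}^{(1)} = -79.086626 + (-79.086626 − (-143.015019))/3 = -57.777162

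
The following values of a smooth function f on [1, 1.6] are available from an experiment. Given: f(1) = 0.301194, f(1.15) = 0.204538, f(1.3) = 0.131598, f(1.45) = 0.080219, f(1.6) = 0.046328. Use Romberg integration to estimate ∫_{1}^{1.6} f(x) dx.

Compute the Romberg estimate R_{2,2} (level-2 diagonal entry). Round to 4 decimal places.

R_{0,0} (trapezoid, 1 panel, h=0.6000): 0.104257
R_{1,0} (trapezoid, 2 panels, h=0.3000): 0.091608
R_{2,0} (trapezoid, 4 panels, h=0.1500): 0.088517
R_{1,1} = 0.091608 + (0.091608 − 0.104257)/3 = 0.087392
R_{2,1} = 0.088517 + (0.088517 − 0.091608)/3 = 0.087487
R_{2,2} = 0.087487 + (0.087487 − 0.087392)/15 = 0.087493

0.0875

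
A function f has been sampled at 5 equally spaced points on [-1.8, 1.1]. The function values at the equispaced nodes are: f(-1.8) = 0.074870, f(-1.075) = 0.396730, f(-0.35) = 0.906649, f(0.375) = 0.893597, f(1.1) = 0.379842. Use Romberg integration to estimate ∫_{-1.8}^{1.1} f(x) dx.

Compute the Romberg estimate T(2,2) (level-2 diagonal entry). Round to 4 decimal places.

1.7836

T(0,0) (trapezoid, 1 panel, h=2.9000): 0.659332
T(1,0) (trapezoid, 2 panels, h=1.4500): 1.644307
T(2,0) (trapezoid, 4 panels, h=0.7250): 1.757641
T(1,1) = 1.644307 + (1.644307 − 0.659332)/3 = 1.972632
T(2,1) = 1.757641 + (1.757641 − 1.644307)/3 = 1.795419
T(2,2) = 1.795419 + (1.795419 − 1.972632)/15 = 1.783605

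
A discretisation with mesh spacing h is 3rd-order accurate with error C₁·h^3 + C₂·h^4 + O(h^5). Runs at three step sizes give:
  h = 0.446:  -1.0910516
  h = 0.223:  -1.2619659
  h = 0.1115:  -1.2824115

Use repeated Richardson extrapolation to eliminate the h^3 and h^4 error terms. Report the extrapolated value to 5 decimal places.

-1.28526

First eliminate the h^3 term (factor 2^3 = 8):
  B₁ = (8·(-1.2619659) − (-1.0910516))/7 = -1.2863822
  B₂ = (8·(-1.2824115) − (-1.2619659))/7 = -1.2853323
Then eliminate the h^4 term (factor 2^4 = 16):
  (16·(-1.2853323) − (-1.2863822))/15 = -1.2852623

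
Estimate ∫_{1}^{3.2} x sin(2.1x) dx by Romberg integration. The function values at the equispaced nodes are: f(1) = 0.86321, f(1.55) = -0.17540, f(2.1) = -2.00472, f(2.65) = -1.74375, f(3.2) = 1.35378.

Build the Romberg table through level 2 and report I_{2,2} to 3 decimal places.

I_{0,0} (trapezoid, 1 panel, h=2.2000): 2.43869
I_{1,0} (trapezoid, 2 panels, h=1.1000): -0.98585
I_{2,0} (trapezoid, 4 panels, h=0.5500): -1.54846
I_{1,1} = -0.98585 + (-0.98585 − 2.43869)/3 = -2.12736
I_{2,1} = -1.54846 + (-1.54846 − (-0.98585))/3 = -1.73600
I_{2,2} = -1.73600 + (-1.73600 − (-2.12736))/15 = -1.70991

-1.710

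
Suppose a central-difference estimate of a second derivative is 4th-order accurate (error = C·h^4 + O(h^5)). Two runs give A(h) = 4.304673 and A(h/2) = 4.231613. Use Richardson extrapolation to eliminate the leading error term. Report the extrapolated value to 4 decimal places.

Extrapolated value = (16·A(h/2) − A(h)) / (16 − 1)
= (16·4.231613 − 4.304673) / 15
= 63.401135 / 15 = 4.226742

4.2267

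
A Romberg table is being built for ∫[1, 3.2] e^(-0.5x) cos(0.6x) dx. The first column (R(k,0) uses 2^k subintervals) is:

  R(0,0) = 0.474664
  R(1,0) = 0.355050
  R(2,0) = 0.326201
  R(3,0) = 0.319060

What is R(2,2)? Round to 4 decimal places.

0.3167

Richardson extrapolation on the trapezoidal column (denominator 4−1=3):
R(1,1) = 0.355050 + (0.355050 − 0.474664)/3 = 0.315179
R(2,1) = (4·0.326201 − 0.355050) / 3 = 0.316585
R(2,2) = 0.316585 + (0.316585 − 0.315179)/15 = 0.316679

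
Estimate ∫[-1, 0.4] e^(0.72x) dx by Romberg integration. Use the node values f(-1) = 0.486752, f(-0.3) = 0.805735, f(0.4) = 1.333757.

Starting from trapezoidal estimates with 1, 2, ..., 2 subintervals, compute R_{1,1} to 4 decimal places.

R_{0,0} (trapezoid, 1 panel, h=1.4000): 1.274356
R_{1,0} (trapezoid, 2 panels, h=0.7000): 1.201193
R_{1,1} = 1.201193 + (1.201193 − 1.274356)/3 = 1.176805

1.1768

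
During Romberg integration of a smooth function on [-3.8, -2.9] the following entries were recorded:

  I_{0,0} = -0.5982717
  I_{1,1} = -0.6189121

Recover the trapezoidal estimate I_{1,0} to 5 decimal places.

From I_{1,1} = (4·I_{1,0} − I_{0,0})/3, solve for I_{1,0}:
4·I_{1,0} = 3·(-0.6189121) + (-0.5982717) = -2.4550080
I_{1,0} = -0.6137520

-0.61375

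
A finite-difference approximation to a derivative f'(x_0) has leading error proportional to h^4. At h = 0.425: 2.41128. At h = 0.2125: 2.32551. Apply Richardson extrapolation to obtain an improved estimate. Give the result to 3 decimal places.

2.320

Extrapolated value = (16·A(h/2) − A(h)) / (16 − 1)
= (16·2.32551 − 2.41128) / 15
= 34.79688 / 15 = 2.31979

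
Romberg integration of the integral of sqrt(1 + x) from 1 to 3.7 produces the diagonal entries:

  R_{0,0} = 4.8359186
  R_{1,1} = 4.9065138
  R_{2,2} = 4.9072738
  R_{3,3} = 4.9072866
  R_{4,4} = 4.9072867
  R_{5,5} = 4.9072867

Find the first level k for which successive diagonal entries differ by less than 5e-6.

k = 4

|R_{1,1} − R_{0,0}| = 0.0705952 ≥ 5e-6
|R_{2,2} − R_{1,1}| = 0.0007600 ≥ 5e-6
|R_{3,3} − R_{2,2}| = 0.0000128 ≥ 5e-6
|R_{4,4} − R_{3,3}| = 0.0000001 < 5e-6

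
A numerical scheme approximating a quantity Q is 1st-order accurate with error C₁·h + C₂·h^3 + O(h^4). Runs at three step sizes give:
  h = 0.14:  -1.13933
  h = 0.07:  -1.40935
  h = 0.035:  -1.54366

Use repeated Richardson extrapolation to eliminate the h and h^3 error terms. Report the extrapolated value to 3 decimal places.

-1.678

First eliminate the h term (factor 2^1 = 2):
  B₁ = (2·(-1.40935) − (-1.13933))/1 = -1.67937
  B₂ = (2·(-1.54366) − (-1.40935))/1 = -1.67797
Then eliminate the h^3 term (factor 2^3 = 8):
  (8·(-1.67797) − (-1.67937))/7 = -1.67777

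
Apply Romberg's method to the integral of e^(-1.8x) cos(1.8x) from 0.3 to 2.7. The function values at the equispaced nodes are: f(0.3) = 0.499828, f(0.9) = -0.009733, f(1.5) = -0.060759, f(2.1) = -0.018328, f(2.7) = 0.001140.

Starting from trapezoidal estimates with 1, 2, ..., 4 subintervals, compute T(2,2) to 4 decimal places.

T(0,0) (trapezoid, 1 panel, h=2.4000): 0.601162
T(1,0) (trapezoid, 2 panels, h=1.2000): 0.227670
T(2,0) (trapezoid, 4 panels, h=0.6000): 0.096998
T(1,1) = 0.227670 + (0.227670 − 0.601162)/3 = 0.103173
T(2,1) = 0.096998 + (0.096998 − 0.227670)/3 = 0.053441
T(2,2) = 0.053441 + (0.053441 − 0.103173)/15 = 0.050126

0.0501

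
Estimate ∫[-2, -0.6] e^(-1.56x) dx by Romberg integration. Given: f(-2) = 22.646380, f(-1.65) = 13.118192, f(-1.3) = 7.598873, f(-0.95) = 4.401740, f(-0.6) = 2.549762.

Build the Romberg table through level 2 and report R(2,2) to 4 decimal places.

R(0,0) (trapezoid, 1 panel, h=1.4000): 17.637299
R(1,0) (trapezoid, 2 panels, h=0.7000): 14.137861
R(2,0) (trapezoid, 4 panels, h=0.3500): 13.200907
R(1,1) = 14.137861 + (14.137861 − 17.637299)/3 = 12.971382
R(2,1) = 13.200907 + (13.200907 − 14.137861)/3 = 12.888589
R(2,2) = 12.888589 + (12.888589 − 12.971382)/15 = 12.883069

12.8831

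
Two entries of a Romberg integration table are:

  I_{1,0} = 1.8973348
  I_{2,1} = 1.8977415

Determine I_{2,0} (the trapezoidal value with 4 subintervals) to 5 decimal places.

From I_{2,1} = (4·I_{2,0} − I_{1,0})/3, solve for I_{2,0}:
4·I_{2,0} = 3·1.8977415 + 1.8973348 = 7.5905593
I_{2,0} = 1.8976398

1.89764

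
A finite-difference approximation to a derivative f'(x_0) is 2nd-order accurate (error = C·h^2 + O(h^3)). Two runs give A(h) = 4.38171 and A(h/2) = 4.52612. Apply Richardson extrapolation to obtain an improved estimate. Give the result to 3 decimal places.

Extrapolated value = (4·A(h/2) − A(h)) / (4 − 1)
= (4·4.52612 − 4.38171) / 3
= 13.72277 / 3 = 4.57426

4.574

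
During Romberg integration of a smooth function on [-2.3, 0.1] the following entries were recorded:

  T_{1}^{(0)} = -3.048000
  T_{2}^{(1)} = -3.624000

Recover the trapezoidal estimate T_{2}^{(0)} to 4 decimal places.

-3.4800

From T_{2}^{(1)} = (4·T_{2}^{(0)} − T_{1}^{(0)})/3, solve for T_{2}^{(0)}:
4·T_{2}^{(0)} = 3·(-3.624000) + (-3.048000) = -13.920000
T_{2}^{(0)} = -3.480000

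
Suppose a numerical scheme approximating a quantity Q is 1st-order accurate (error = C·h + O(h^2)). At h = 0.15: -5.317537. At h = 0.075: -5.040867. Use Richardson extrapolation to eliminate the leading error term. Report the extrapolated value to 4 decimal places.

The leading error scales as h; refining by a factor of 2 reduces it by 2^1 = 2.
Extrapolated value = (2·A(h/2) − A(h)) / (2 − 1)
= (2·(-5.040867) − (-5.317537)) / 1
= -4.764197 / 1 = -4.764197

-4.7642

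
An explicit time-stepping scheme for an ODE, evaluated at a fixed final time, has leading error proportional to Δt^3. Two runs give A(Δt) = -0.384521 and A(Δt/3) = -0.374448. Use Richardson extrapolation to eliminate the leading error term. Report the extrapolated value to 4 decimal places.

-0.3741

The leading error scales as Δt^3; refining by a factor of 3 reduces it by 3^3 = 27.
Extrapolated value = (27·A(Δt/3) − A(Δt)) / (27 − 1)
= (27·(-0.374448) − (-0.384521)) / 26
= -9.725575 / 26 = -0.374061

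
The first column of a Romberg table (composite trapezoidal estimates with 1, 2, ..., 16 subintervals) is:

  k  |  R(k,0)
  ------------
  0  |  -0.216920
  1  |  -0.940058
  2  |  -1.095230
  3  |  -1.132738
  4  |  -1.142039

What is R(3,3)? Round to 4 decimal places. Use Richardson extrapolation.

-1.1451

Richardson extrapolation on the trapezoidal column (denominator 4−1=3):
R(1,1) = -0.940058 + (-0.940058 − (-0.216920))/3 = -1.181104
R(2,1) = (4·(-1.095230) − (-0.940058)) / 3 = -1.146954
R(3,1) = -1.132738 + (-1.132738 − (-1.095230))/3 = -1.145241
R(2,2) = (16·(-1.146954) − (-1.181104)) / 15 = -1.144677
R(3,2) = (16·(-1.145241) − (-1.146954)) / 15 = -1.145127
R(3,3) = (64·(-1.145127) − (-1.144677)) / 63 = -1.145134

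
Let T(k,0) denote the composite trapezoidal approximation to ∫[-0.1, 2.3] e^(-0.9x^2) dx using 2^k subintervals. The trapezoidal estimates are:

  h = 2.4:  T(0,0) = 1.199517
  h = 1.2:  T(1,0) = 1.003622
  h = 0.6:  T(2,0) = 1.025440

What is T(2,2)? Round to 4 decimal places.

T(1,1) = (4·1.003622 − 1.199517) / 3 = 0.938324
T(2,1) = 1.025440 + (1.025440 − 1.003622)/3 = 1.032713
T(2,2) = 1.032713 + (1.032713 − 0.938324)/15 = 1.039006
(Column j=1 coincides with Simpson's rule on the same nodes.)

1.0390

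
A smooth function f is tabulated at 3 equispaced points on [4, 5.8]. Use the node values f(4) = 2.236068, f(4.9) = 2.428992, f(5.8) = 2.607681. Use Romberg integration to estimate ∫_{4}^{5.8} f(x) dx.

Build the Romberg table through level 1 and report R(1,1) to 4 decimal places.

R(0,0) (trapezoid, 1 panel, h=1.8000): 4.359374
R(1,0) (trapezoid, 2 panels, h=0.9000): 4.365780
R(1,1) = 4.365780 + (4.365780 − 4.359374)/3 = 4.367915

4.3679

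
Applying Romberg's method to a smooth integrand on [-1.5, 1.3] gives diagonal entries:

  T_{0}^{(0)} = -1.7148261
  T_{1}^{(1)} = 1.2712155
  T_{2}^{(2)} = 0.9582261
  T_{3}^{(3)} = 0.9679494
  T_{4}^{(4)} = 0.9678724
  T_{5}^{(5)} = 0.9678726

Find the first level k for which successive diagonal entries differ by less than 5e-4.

|T_{1}^{(1)} − T_{0}^{(0)}| = 2.9860416 ≥ 5e-4
|T_{2}^{(2)} − T_{1}^{(1)}| = 0.3129894 ≥ 5e-4
|T_{3}^{(3)} − T_{2}^{(2)}| = 0.0097233 ≥ 5e-4
|T_{4}^{(4)} − T_{3}^{(3)}| = 0.0000770 < 5e-4

k = 4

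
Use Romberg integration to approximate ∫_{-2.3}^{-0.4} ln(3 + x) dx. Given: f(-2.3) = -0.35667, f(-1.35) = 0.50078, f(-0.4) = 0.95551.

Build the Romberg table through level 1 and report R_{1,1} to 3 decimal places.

0.824

R_{0,0} (trapezoid, 1 panel, h=1.9000): 0.56890
R_{1,0} (trapezoid, 2 panels, h=0.9500): 0.76019
R_{1,1} = 0.76019 + (0.76019 − 0.56890)/3 = 0.82395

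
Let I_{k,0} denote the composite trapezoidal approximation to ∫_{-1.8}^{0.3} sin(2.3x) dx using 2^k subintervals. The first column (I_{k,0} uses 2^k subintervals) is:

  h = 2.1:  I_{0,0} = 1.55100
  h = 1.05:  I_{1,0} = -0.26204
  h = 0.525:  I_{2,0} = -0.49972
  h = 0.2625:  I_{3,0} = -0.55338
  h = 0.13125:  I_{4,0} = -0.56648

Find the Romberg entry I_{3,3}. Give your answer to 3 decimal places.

I_{1,1} = (4·(-0.26204) − 1.55100) / 3 = -0.86639
I_{2,1} = -0.49972 + (-0.49972 − (-0.26204))/3 = -0.57895
I_{3,1} = (4·(-0.55338) − (-0.49972)) / 3 = -0.57127
I_{2,2} = -0.57895 + (-0.57895 − (-0.86639))/15 = -0.55979
I_{3,2} = -0.57127 + (-0.57127 − (-0.57895))/15 = -0.57076
I_{3,3} = -0.57076 + (-0.57076 − (-0.55979))/63 = -0.57093

-0.571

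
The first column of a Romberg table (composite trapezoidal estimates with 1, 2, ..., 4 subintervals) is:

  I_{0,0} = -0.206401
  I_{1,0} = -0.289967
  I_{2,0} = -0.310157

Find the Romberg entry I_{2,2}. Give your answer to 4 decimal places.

I_{1,1} = -0.289967 + (-0.289967 − (-0.206401))/3 = -0.317822
I_{2,1} = -0.310157 + (-0.310157 − (-0.289967))/3 = -0.316887
I_{2,2} = (16·(-0.316887) − (-0.317822)) / 15 = -0.316825

-0.3168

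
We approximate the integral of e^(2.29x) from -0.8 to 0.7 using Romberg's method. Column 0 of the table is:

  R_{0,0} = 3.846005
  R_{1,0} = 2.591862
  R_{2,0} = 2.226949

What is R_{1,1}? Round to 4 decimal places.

2.1738

Richardson extrapolation on the trapezoidal column (denominator 4−1=3):
R_{1,1} = 2.591862 + (2.591862 − 3.846005)/3 = 2.173814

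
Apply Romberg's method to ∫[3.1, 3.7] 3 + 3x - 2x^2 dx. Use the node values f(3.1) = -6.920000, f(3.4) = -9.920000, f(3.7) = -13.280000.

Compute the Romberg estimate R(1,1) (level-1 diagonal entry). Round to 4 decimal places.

-5.9880

R(0,0) (trapezoid, 1 panel, h=0.6000): -6.060000
R(1,0) (trapezoid, 2 panels, h=0.3000): -6.006000
R(1,1) = -6.006000 + (-6.006000 − (-6.060000))/3 = -5.988000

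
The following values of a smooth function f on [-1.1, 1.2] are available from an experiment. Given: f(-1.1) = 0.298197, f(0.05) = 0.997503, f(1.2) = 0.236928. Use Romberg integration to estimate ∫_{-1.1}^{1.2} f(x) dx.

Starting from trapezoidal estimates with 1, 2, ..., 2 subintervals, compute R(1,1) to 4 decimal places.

1.7346

R(0,0) (trapezoid, 1 panel, h=2.3000): 0.615394
R(1,0) (trapezoid, 2 panels, h=1.1500): 1.454825
R(1,1) = 1.454825 + (1.454825 − 0.615394)/3 = 1.734635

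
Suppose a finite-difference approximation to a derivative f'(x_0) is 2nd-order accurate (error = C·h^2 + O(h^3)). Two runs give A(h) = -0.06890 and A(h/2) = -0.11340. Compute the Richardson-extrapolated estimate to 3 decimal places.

The leading error scales as h^2; refining by a factor of 2 reduces it by 2^2 = 4.
Extrapolated value = (4·A(h/2) − A(h)) / (4 − 1)
= (4·(-0.11340) − (-0.06890)) / 3
= -0.38470 / 3 = -0.12823

-0.128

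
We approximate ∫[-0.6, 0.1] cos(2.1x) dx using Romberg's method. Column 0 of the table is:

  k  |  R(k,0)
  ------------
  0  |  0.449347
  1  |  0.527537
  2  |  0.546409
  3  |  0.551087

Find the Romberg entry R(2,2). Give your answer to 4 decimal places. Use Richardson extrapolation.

R(1,1) = 0.527537 + (0.527537 − 0.449347)/3 = 0.553600
R(2,1) = 0.546409 + (0.546409 − 0.527537)/3 = 0.552700
R(2,2) = 0.552700 + (0.552700 − 0.553600)/15 = 0.552640

0.5526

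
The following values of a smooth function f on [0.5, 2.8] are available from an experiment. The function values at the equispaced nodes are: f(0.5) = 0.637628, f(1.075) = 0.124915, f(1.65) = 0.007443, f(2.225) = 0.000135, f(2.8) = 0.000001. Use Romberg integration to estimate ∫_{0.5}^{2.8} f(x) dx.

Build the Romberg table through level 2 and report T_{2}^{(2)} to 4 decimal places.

0.2186

T_{0}^{(0)} (trapezoid, 1 panel, h=2.3000): 0.733273
T_{1}^{(0)} (trapezoid, 2 panels, h=1.1500): 0.375196
T_{2}^{(0)} (trapezoid, 4 panels, h=0.5750): 0.259502
T_{1}^{(1)} = 0.375196 + (0.375196 − 0.733273)/3 = 0.255837
T_{2}^{(1)} = 0.259502 + (0.259502 − 0.375196)/3 = 0.220937
T_{2}^{(2)} = 0.220937 + (0.220937 − 0.255837)/15 = 0.218610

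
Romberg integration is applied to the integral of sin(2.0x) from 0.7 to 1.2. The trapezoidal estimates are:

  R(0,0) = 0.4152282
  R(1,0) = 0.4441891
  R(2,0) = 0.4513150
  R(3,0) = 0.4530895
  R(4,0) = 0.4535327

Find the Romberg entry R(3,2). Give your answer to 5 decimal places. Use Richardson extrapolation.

0.45368

R(2,1) = (4·0.4513150 − 0.4441891) / 3 = 0.4536903
R(3,1) = (4·0.4530895 − 0.4513150) / 3 = 0.4536810
R(3,2) = (16·0.4536810 − 0.4536903) / 15 = 0.4536804
(Column j=1 coincides with Simpson's rule on the same nodes.)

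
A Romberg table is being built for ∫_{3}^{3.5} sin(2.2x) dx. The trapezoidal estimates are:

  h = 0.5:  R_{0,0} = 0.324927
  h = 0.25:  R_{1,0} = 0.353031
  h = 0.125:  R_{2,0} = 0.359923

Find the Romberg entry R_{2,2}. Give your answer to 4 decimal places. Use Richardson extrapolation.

0.3622

R_{1,1} = (4·0.353031 − 0.324927) / 3 = 0.362399
R_{2,1} = 0.359923 + (0.359923 − 0.353031)/3 = 0.362220
R_{2,2} = (16·0.362220 − 0.362399) / 15 = 0.362208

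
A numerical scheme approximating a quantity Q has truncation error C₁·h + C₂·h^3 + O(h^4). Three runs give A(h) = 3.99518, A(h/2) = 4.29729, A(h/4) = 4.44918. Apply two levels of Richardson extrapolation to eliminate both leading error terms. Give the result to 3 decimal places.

First eliminate the h term (factor 2^1 = 2):
  B₁ = (2·4.29729 − 3.99518)/1 = 4.59940
  B₂ = (2·4.44918 − 4.29729)/1 = 4.60107
Then eliminate the h^3 term (factor 2^3 = 8):
  (8·4.60107 − 4.59940)/7 = 4.60131

4.601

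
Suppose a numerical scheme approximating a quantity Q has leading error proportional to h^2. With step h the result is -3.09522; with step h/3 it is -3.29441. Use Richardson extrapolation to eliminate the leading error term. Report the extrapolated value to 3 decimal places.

The leading error scales as h^2; refining by a factor of 3 reduces it by 3^2 = 9.
Extrapolated value = (9·A(h/3) − A(h)) / (9 − 1)
= (9·(-3.29441) − (-3.09522)) / 8
= -26.55447 / 8 = -3.31931

-3.319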